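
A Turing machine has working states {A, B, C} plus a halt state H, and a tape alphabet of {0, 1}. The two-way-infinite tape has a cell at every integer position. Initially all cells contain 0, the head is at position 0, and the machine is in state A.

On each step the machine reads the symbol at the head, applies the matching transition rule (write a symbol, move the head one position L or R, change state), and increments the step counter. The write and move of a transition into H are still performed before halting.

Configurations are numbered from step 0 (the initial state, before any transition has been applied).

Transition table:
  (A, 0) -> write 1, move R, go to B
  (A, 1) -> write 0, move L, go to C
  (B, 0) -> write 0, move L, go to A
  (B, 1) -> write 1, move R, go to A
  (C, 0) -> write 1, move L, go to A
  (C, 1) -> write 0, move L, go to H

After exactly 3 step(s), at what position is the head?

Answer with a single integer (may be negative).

Step 1: in state A at pos 0, read 0 -> (A,0)->write 1,move R,goto B. Now: state=B, head=1, tape[-1..2]=0100 (head:   ^)
Step 2: in state B at pos 1, read 0 -> (B,0)->write 0,move L,goto A. Now: state=A, head=0, tape[-1..2]=0100 (head:  ^)
Step 3: in state A at pos 0, read 1 -> (A,1)->write 0,move L,goto C. Now: state=C, head=-1, tape[-2..2]=00000 (head:  ^)

Answer: -1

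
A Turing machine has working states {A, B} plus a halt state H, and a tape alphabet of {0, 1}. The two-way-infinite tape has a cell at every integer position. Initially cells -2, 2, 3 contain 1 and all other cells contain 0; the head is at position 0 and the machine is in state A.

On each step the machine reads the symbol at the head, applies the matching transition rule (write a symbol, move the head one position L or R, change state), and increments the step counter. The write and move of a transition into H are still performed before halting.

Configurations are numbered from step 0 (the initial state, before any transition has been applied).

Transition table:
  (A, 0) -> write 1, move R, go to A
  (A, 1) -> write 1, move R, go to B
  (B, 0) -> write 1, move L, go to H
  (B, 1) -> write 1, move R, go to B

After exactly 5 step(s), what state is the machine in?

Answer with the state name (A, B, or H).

Step 1: in state A at pos 0, read 0 -> (A,0)->write 1,move R,goto A. Now: state=A, head=1, tape[-3..4]=01010110 (head:     ^)
Step 2: in state A at pos 1, read 0 -> (A,0)->write 1,move R,goto A. Now: state=A, head=2, tape[-3..4]=01011110 (head:      ^)
Step 3: in state A at pos 2, read 1 -> (A,1)->write 1,move R,goto B. Now: state=B, head=3, tape[-3..4]=01011110 (head:       ^)
Step 4: in state B at pos 3, read 1 -> (B,1)->write 1,move R,goto B. Now: state=B, head=4, tape[-3..5]=010111100 (head:        ^)
Step 5: in state B at pos 4, read 0 -> (B,0)->write 1,move L,goto H. Now: state=H, head=3, tape[-3..5]=010111110 (head:       ^)

Answer: H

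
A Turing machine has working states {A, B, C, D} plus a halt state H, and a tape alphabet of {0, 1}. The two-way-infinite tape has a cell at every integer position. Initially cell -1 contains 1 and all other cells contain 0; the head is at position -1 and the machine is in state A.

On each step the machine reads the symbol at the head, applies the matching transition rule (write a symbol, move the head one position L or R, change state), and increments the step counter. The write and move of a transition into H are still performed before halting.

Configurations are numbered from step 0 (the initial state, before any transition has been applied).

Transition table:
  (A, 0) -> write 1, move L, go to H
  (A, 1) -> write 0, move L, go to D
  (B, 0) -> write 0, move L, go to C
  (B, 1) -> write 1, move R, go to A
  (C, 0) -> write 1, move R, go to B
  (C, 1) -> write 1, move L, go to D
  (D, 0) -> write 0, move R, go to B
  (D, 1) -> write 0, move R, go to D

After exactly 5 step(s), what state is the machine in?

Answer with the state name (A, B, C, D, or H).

Answer: C

Derivation:
Step 1: in state A at pos -1, read 1 -> (A,1)->write 0,move L,goto D. Now: state=D, head=-2, tape[-3..0]=0000 (head:  ^)
Step 2: in state D at pos -2, read 0 -> (D,0)->write 0,move R,goto B. Now: state=B, head=-1, tape[-3..0]=0000 (head:   ^)
Step 3: in state B at pos -1, read 0 -> (B,0)->write 0,move L,goto C. Now: state=C, head=-2, tape[-3..0]=0000 (head:  ^)
Step 4: in state C at pos -2, read 0 -> (C,0)->write 1,move R,goto B. Now: state=B, head=-1, tape[-3..0]=0100 (head:   ^)
Step 5: in state B at pos -1, read 0 -> (B,0)->write 0,move L,goto C. Now: state=C, head=-2, tape[-3..0]=0100 (head:  ^)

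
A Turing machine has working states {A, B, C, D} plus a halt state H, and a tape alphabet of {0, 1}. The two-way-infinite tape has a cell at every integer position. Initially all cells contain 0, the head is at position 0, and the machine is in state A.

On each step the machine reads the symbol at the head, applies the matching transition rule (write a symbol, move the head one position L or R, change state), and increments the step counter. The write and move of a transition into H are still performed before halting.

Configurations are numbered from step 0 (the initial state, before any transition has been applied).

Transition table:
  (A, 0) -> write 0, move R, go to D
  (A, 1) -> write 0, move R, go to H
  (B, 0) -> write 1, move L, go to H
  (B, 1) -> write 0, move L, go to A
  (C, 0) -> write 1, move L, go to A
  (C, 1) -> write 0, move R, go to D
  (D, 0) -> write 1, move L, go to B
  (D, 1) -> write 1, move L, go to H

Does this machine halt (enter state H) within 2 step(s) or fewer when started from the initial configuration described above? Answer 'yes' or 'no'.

Step 1: in state A at pos 0, read 0 -> (A,0)->write 0,move R,goto D. Now: state=D, head=1, tape[-1..2]=0000 (head:   ^)
Step 2: in state D at pos 1, read 0 -> (D,0)->write 1,move L,goto B. Now: state=B, head=0, tape[-1..2]=0010 (head:  ^)
After 2 step(s): state = B (not H) -> not halted within 2 -> no

Answer: no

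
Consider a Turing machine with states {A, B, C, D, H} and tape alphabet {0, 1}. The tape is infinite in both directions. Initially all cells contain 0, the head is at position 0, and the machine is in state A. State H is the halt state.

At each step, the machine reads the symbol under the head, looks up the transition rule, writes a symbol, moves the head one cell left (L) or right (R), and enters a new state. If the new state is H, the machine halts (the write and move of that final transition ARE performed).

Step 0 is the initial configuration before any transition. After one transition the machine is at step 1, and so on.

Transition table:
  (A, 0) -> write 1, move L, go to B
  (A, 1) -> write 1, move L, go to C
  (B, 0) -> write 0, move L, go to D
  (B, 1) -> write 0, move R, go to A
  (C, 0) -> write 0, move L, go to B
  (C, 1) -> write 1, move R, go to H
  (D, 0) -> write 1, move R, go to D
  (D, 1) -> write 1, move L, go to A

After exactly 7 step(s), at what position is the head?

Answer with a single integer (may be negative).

Step 1: in state A at pos 0, read 0 -> (A,0)->write 1,move L,goto B. Now: state=B, head=-1, tape[-2..1]=0010 (head:  ^)
Step 2: in state B at pos -1, read 0 -> (B,0)->write 0,move L,goto D. Now: state=D, head=-2, tape[-3..1]=00010 (head:  ^)
Step 3: in state D at pos -2, read 0 -> (D,0)->write 1,move R,goto D. Now: state=D, head=-1, tape[-3..1]=01010 (head:   ^)
Step 4: in state D at pos -1, read 0 -> (D,0)->write 1,move R,goto D. Now: state=D, head=0, tape[-3..1]=01110 (head:    ^)
Step 5: in state D at pos 0, read 1 -> (D,1)->write 1,move L,goto A. Now: state=A, head=-1, tape[-3..1]=01110 (head:   ^)
Step 6: in state A at pos -1, read 1 -> (A,1)->write 1,move L,goto C. Now: state=C, head=-2, tape[-3..1]=01110 (head:  ^)
Step 7: in state C at pos -2, read 1 -> (C,1)->write 1,move R,goto H. Now: state=H, head=-1, tape[-3..1]=01110 (head:   ^)

Answer: -1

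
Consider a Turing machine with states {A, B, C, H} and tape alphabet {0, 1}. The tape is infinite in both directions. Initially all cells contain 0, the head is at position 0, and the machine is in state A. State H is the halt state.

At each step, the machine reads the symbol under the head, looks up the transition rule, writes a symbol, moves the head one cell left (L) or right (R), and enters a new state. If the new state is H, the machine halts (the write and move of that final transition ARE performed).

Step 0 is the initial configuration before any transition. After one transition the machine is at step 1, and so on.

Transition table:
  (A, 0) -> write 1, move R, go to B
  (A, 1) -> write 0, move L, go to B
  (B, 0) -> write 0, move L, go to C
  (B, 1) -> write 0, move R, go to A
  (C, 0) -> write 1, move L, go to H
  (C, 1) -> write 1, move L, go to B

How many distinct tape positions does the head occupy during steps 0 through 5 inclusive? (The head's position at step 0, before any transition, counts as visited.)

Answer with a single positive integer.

Answer: 5

Derivation:
Step 1: in state A at pos 0, read 0 -> (A,0)->write 1,move R,goto B. Now: state=B, head=1, tape[-1..2]=0100 (head:   ^)
Step 2: in state B at pos 1, read 0 -> (B,0)->write 0,move L,goto C. Now: state=C, head=0, tape[-1..2]=0100 (head:  ^)
Step 3: in state C at pos 0, read 1 -> (C,1)->write 1,move L,goto B. Now: state=B, head=-1, tape[-2..2]=00100 (head:  ^)
Step 4: in state B at pos -1, read 0 -> (B,0)->write 0,move L,goto C. Now: state=C, head=-2, tape[-3..2]=000100 (head:  ^)
Step 5: in state C at pos -2, read 0 -> (C,0)->write 1,move L,goto H. Now: state=H, head=-3, tape[-4..2]=0010100 (head:  ^)
Head positions at steps 0..5: starting at 0, distinct positions visited = {-3, -2, -1, 0, 1} -> 5 position(s)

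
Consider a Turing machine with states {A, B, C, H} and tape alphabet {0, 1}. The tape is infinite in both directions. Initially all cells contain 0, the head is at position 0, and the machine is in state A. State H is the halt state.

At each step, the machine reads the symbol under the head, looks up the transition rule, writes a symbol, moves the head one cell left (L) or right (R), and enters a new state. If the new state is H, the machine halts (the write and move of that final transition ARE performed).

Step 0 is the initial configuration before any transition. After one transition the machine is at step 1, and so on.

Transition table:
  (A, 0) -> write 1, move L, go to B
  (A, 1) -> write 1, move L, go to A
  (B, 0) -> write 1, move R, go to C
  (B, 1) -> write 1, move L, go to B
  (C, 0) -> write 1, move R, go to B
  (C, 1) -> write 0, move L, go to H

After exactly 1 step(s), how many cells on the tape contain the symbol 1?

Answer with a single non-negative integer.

Step 1: in state A at pos 0, read 0 -> (A,0)->write 1,move L,goto B. Now: state=B, head=-1, tape[-2..1]=0010 (head:  ^)
Cells containing 1 after step 1: {0} -> 1 cell(s)

Answer: 1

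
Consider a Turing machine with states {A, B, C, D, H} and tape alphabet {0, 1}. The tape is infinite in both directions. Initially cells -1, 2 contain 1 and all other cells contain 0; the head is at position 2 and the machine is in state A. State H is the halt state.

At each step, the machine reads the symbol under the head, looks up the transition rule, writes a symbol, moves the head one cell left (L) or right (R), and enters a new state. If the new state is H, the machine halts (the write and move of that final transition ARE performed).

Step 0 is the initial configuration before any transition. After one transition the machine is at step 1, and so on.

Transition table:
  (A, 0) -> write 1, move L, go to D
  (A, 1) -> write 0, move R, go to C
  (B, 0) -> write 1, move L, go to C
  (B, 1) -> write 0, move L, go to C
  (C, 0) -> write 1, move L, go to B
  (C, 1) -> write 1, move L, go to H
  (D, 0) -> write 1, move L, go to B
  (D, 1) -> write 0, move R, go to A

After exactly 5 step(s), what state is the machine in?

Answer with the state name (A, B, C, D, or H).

Step 1: in state A at pos 2, read 1 -> (A,1)->write 0,move R,goto C. Now: state=C, head=3, tape[-2..4]=0100000 (head:      ^)
Step 2: in state C at pos 3, read 0 -> (C,0)->write 1,move L,goto B. Now: state=B, head=2, tape[-2..4]=0100010 (head:     ^)
Step 3: in state B at pos 2, read 0 -> (B,0)->write 1,move L,goto C. Now: state=C, head=1, tape[-2..4]=0100110 (head:    ^)
Step 4: in state C at pos 1, read 0 -> (C,0)->write 1,move L,goto B. Now: state=B, head=0, tape[-2..4]=0101110 (head:   ^)
Step 5: in state B at pos 0, read 0 -> (B,0)->write 1,move L,goto C. Now: state=C, head=-1, tape[-2..4]=0111110 (head:  ^)

Answer: C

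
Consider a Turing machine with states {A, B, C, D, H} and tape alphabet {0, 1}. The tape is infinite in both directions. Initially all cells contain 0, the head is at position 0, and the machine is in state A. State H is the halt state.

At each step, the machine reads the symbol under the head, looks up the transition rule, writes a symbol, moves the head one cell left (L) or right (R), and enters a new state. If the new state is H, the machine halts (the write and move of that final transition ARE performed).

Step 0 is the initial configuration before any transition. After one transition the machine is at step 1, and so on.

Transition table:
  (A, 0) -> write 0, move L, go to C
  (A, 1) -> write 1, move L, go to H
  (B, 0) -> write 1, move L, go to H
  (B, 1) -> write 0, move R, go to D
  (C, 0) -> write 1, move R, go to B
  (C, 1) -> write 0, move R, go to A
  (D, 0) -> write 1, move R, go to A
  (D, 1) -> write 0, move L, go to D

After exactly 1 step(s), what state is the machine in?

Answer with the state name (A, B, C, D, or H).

Answer: C

Derivation:
Step 1: in state A at pos 0, read 0 -> (A,0)->write 0,move L,goto C. Now: state=C, head=-1, tape[-2..1]=0000 (head:  ^)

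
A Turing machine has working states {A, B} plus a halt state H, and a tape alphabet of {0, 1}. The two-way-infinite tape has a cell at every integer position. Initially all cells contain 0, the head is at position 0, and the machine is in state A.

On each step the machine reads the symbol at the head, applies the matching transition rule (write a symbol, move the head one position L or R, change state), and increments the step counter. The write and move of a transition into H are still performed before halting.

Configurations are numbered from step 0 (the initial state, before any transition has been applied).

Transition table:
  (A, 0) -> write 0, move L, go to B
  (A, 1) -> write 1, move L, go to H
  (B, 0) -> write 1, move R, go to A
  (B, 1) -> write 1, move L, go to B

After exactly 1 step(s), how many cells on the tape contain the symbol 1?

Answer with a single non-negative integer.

Step 1: in state A at pos 0, read 0 -> (A,0)->write 0,move L,goto B. Now: state=B, head=-1, tape[-2..1]=0000 (head:  ^)
No cell contains 1 after step 1 -> 0 cell(s)

Answer: 0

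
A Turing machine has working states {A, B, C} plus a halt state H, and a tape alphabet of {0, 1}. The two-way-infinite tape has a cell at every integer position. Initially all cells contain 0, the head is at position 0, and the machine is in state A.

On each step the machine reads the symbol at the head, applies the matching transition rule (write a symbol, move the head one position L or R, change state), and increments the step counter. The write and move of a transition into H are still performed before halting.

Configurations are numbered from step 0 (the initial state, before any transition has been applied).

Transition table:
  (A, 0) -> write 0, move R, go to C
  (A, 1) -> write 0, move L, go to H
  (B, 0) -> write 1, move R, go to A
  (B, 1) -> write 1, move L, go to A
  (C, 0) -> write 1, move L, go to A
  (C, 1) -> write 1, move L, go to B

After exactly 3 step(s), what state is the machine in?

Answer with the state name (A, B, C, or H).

Step 1: in state A at pos 0, read 0 -> (A,0)->write 0,move R,goto C. Now: state=C, head=1, tape[-1..2]=0000 (head:   ^)
Step 2: in state C at pos 1, read 0 -> (C,0)->write 1,move L,goto A. Now: state=A, head=0, tape[-1..2]=0010 (head:  ^)
Step 3: in state A at pos 0, read 0 -> (A,0)->write 0,move R,goto C. Now: state=C, head=1, tape[-1..2]=0010 (head:   ^)

Answer: C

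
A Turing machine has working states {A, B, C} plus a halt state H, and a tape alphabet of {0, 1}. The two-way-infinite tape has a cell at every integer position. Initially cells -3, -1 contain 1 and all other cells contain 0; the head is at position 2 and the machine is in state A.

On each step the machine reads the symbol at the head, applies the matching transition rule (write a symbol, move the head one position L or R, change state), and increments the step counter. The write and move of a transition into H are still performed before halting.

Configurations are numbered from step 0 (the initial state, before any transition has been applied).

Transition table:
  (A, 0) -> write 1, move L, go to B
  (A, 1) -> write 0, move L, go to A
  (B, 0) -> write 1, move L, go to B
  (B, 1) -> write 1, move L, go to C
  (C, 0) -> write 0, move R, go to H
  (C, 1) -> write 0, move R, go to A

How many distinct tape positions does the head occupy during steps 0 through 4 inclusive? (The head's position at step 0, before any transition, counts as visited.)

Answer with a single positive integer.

Answer: 5

Derivation:
Step 1: in state A at pos 2, read 0 -> (A,0)->write 1,move L,goto B. Now: state=B, head=1, tape[-4..3]=01010010 (head:      ^)
Step 2: in state B at pos 1, read 0 -> (B,0)->write 1,move L,goto B. Now: state=B, head=0, tape[-4..3]=01010110 (head:     ^)
Step 3: in state B at pos 0, read 0 -> (B,0)->write 1,move L,goto B. Now: state=B, head=-1, tape[-4..3]=01011110 (head:    ^)
Step 4: in state B at pos -1, read 1 -> (B,1)->write 1,move L,goto C. Now: state=C, head=-2, tape[-4..3]=01011110 (head:   ^)
Head positions at steps 0..4: starting at 2, distinct positions visited = {-2, -1, 0, 1, 2} -> 5 position(s)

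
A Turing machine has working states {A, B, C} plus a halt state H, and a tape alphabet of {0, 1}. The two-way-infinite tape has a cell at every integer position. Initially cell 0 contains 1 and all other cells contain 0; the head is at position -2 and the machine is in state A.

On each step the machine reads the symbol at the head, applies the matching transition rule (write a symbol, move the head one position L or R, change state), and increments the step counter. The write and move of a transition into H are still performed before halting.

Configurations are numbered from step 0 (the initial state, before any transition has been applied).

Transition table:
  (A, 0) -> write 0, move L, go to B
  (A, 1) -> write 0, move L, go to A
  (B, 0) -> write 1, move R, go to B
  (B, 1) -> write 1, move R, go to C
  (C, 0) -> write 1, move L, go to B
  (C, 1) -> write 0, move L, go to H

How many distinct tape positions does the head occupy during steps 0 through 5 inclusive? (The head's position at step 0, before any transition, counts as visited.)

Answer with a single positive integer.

Answer: 5

Derivation:
Step 1: in state A at pos -2, read 0 -> (A,0)->write 0,move L,goto B. Now: state=B, head=-3, tape[-4..1]=000010 (head:  ^)
Step 2: in state B at pos -3, read 0 -> (B,0)->write 1,move R,goto B. Now: state=B, head=-2, tape[-4..1]=010010 (head:   ^)
Step 3: in state B at pos -2, read 0 -> (B,0)->write 1,move R,goto B. Now: state=B, head=-1, tape[-4..1]=011010 (head:    ^)
Step 4: in state B at pos -1, read 0 -> (B,0)->write 1,move R,goto B. Now: state=B, head=0, tape[-4..1]=011110 (head:     ^)
Step 5: in state B at pos 0, read 1 -> (B,1)->write 1,move R,goto C. Now: state=C, head=1, tape[-4..2]=0111100 (head:      ^)
Head positions at steps 0..5: starting at -2, distinct positions visited = {-3, -2, -1, 0, 1} -> 5 position(s)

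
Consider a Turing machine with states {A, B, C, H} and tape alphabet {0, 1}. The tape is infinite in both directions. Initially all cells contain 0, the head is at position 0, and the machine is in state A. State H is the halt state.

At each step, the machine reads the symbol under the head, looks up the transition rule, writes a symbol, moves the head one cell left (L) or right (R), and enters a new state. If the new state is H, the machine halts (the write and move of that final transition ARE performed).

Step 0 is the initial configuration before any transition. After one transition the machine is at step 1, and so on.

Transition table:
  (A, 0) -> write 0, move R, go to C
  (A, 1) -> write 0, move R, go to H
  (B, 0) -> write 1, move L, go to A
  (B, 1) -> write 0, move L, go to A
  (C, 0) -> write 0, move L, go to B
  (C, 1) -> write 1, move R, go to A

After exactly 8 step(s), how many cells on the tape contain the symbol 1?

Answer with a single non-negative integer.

Answer: 2

Derivation:
Step 1: in state A at pos 0, read 0 -> (A,0)->write 0,move R,goto C. Now: state=C, head=1, tape[-1..2]=0000 (head:   ^)
Step 2: in state C at pos 1, read 0 -> (C,0)->write 0,move L,goto B. Now: state=B, head=0, tape[-1..2]=0000 (head:  ^)
Step 3: in state B at pos 0, read 0 -> (B,0)->write 1,move L,goto A. Now: state=A, head=-1, tape[-2..2]=00100 (head:  ^)
Step 4: in state A at pos -1, read 0 -> (A,0)->write 0,move R,goto C. Now: state=C, head=0, tape[-2..2]=00100 (head:   ^)
Step 5: in state C at pos 0, read 1 -> (C,1)->write 1,move R,goto A. Now: state=A, head=1, tape[-2..2]=00100 (head:    ^)
Step 6: in state A at pos 1, read 0 -> (A,0)->write 0,move R,goto C. Now: state=C, head=2, tape[-2..3]=001000 (head:     ^)
Step 7: in state C at pos 2, read 0 -> (C,0)->write 0,move L,goto B. Now: state=B, head=1, tape[-2..3]=001000 (head:    ^)
Step 8: in state B at pos 1, read 0 -> (B,0)->write 1,move L,goto A. Now: state=A, head=0, tape[-2..3]=001100 (head:   ^)
Cells containing 1 after step 8: {0, 1} -> 2 cell(s)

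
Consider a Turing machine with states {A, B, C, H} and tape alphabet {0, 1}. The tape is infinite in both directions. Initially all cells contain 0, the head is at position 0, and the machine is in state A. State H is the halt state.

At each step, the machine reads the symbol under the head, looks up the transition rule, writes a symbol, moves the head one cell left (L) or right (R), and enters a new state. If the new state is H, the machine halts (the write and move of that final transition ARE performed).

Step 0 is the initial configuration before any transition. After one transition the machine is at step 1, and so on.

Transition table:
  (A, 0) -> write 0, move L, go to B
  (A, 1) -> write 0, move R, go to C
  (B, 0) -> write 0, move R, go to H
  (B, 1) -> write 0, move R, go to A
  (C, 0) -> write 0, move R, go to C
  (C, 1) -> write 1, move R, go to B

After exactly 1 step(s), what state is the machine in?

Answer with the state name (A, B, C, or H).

Step 1: in state A at pos 0, read 0 -> (A,0)->write 0,move L,goto B. Now: state=B, head=-1, tape[-2..1]=0000 (head:  ^)

Answer: B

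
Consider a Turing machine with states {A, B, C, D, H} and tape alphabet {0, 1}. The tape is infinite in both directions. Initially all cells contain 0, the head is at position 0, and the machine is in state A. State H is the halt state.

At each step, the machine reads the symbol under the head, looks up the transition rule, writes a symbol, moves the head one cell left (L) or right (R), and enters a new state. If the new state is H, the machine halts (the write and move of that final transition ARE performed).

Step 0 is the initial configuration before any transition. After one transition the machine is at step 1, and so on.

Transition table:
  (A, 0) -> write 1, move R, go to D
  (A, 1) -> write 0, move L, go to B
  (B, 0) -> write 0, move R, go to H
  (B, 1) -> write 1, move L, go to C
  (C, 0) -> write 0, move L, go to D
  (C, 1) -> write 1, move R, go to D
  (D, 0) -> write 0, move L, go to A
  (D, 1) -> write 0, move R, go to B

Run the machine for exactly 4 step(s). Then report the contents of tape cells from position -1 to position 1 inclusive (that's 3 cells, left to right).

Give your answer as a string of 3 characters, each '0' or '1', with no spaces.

Step 1: in state A at pos 0, read 0 -> (A,0)->write 1,move R,goto D. Now: state=D, head=1, tape[-1..2]=0100 (head:   ^)
Step 2: in state D at pos 1, read 0 -> (D,0)->write 0,move L,goto A. Now: state=A, head=0, tape[-1..2]=0100 (head:  ^)
Step 3: in state A at pos 0, read 1 -> (A,1)->write 0,move L,goto B. Now: state=B, head=-1, tape[-2..2]=00000 (head:  ^)
Step 4: in state B at pos -1, read 0 -> (B,0)->write 0,move R,goto H. Now: state=H, head=0, tape[-2..2]=00000 (head:   ^)

Answer: 000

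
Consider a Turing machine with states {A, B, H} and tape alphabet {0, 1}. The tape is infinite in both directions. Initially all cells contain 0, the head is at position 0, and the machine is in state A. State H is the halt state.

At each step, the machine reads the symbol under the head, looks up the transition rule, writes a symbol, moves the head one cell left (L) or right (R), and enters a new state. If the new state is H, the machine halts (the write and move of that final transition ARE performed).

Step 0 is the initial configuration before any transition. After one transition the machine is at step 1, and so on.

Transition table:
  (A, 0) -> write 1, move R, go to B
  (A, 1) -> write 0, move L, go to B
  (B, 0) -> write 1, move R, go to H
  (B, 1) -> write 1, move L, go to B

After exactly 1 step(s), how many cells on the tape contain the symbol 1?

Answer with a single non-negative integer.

Answer: 1

Derivation:
Step 1: in state A at pos 0, read 0 -> (A,0)->write 1,move R,goto B. Now: state=B, head=1, tape[-1..2]=0100 (head:   ^)
Cells containing 1 after step 1: {0} -> 1 cell(s)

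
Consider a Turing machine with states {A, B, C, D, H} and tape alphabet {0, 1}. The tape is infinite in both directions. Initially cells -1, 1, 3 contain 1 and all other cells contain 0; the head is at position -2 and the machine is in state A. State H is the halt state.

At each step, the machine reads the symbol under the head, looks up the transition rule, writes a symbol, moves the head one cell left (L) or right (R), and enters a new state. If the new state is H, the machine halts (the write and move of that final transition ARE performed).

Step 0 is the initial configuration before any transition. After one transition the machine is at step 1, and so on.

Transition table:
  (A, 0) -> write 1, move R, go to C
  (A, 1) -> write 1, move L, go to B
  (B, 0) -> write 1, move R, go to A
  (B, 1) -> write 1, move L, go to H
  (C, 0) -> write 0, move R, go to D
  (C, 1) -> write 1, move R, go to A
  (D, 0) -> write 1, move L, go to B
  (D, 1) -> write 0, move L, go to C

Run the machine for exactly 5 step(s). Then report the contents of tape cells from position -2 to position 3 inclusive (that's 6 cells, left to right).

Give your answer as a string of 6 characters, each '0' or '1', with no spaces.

Step 1: in state A at pos -2, read 0 -> (A,0)->write 1,move R,goto C. Now: state=C, head=-1, tape[-3..4]=01101010 (head:   ^)
Step 2: in state C at pos -1, read 1 -> (C,1)->write 1,move R,goto A. Now: state=A, head=0, tape[-3..4]=01101010 (head:    ^)
Step 3: in state A at pos 0, read 0 -> (A,0)->write 1,move R,goto C. Now: state=C, head=1, tape[-3..4]=01111010 (head:     ^)
Step 4: in state C at pos 1, read 1 -> (C,1)->write 1,move R,goto A. Now: state=A, head=2, tape[-3..4]=01111010 (head:      ^)
Step 5: in state A at pos 2, read 0 -> (A,0)->write 1,move R,goto C. Now: state=C, head=3, tape[-3..4]=01111110 (head:       ^)

Answer: 111111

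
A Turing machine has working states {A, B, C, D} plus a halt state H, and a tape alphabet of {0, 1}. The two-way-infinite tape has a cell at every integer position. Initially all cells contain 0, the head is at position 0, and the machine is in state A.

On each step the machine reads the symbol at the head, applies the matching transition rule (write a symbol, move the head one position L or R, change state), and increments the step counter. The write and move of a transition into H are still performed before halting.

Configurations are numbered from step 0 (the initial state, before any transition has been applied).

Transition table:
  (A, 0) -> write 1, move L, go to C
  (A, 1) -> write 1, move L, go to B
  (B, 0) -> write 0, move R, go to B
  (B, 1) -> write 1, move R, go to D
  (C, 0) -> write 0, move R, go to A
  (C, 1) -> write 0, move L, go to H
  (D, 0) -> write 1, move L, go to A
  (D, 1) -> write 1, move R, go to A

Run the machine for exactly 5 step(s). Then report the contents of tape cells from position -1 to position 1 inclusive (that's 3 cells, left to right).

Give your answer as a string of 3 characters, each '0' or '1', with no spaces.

Step 1: in state A at pos 0, read 0 -> (A,0)->write 1,move L,goto C. Now: state=C, head=-1, tape[-2..1]=0010 (head:  ^)
Step 2: in state C at pos -1, read 0 -> (C,0)->write 0,move R,goto A. Now: state=A, head=0, tape[-2..1]=0010 (head:   ^)
Step 3: in state A at pos 0, read 1 -> (A,1)->write 1,move L,goto B. Now: state=B, head=-1, tape[-2..1]=0010 (head:  ^)
Step 4: in state B at pos -1, read 0 -> (B,0)->write 0,move R,goto B. Now: state=B, head=0, tape[-2..1]=0010 (head:   ^)
Step 5: in state B at pos 0, read 1 -> (B,1)->write 1,move R,goto D. Now: state=D, head=1, tape[-2..2]=00100 (head:    ^)

Answer: 010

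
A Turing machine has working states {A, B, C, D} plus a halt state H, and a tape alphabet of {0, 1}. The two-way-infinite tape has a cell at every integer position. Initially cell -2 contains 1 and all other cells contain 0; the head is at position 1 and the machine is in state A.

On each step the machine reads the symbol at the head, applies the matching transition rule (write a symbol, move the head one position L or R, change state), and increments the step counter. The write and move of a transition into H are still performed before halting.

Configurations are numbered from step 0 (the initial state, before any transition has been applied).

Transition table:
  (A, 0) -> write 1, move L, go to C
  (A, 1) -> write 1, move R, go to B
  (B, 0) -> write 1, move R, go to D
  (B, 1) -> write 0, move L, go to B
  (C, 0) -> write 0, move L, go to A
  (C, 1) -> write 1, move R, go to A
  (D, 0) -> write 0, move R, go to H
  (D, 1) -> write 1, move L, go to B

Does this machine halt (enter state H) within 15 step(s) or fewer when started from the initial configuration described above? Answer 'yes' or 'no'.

Answer: yes

Derivation:
Step 1: in state A at pos 1, read 0 -> (A,0)->write 1,move L,goto C. Now: state=C, head=0, tape[-3..2]=010010 (head:    ^)
Step 2: in state C at pos 0, read 0 -> (C,0)->write 0,move L,goto A. Now: state=A, head=-1, tape[-3..2]=010010 (head:   ^)
Step 3: in state A at pos -1, read 0 -> (A,0)->write 1,move L,goto C. Now: state=C, head=-2, tape[-3..2]=011010 (head:  ^)
Step 4: in state C at pos -2, read 1 -> (C,1)->write 1,move R,goto A. Now: state=A, head=-1, tape[-3..2]=011010 (head:   ^)
Step 5: in state A at pos -1, read 1 -> (A,1)->write 1,move R,goto B. Now: state=B, head=0, tape[-3..2]=011010 (head:    ^)
Step 6: in state B at pos 0, read 0 -> (B,0)->write 1,move R,goto D. Now: state=D, head=1, tape[-3..2]=011110 (head:     ^)
Step 7: in state D at pos 1, read 1 -> (D,1)->write 1,move L,goto B. Now: state=B, head=0, tape[-3..2]=011110 (head:    ^)
Step 8: in state B at pos 0, read 1 -> (B,1)->write 0,move L,goto B. Now: state=B, head=-1, tape[-3..2]=011010 (head:   ^)
Step 9: in state B at pos -1, read 1 -> (B,1)->write 0,move L,goto B. Now: state=B, head=-2, tape[-3..2]=010010 (head:  ^)
Step 10: in state B at pos -2, read 1 -> (B,1)->write 0,move L,goto B. Now: state=B, head=-3, tape[-4..2]=0000010 (head:  ^)
Step 11: in state B at pos -3, read 0 -> (B,0)->write 1,move R,goto D. Now: state=D, head=-2, tape[-4..2]=0100010 (head:   ^)
Step 12: in state D at pos -2, read 0 -> (D,0)->write 0,move R,goto H. Now: state=H, head=-1, tape[-4..2]=0100010 (head:    ^)
State H reached at step 12; 12 <= 15 -> yes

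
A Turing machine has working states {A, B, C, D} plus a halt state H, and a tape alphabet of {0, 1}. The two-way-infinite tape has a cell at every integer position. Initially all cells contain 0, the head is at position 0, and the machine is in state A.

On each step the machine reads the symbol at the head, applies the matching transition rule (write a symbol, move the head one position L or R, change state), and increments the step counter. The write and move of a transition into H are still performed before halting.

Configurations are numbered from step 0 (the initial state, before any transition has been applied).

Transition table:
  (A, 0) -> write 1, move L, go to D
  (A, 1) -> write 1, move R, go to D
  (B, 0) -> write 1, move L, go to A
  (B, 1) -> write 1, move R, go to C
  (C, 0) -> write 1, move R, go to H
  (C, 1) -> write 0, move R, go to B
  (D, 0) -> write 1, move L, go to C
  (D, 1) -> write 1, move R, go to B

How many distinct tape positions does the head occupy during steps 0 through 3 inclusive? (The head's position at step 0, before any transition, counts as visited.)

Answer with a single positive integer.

Step 1: in state A at pos 0, read 0 -> (A,0)->write 1,move L,goto D. Now: state=D, head=-1, tape[-2..1]=0010 (head:  ^)
Step 2: in state D at pos -1, read 0 -> (D,0)->write 1,move L,goto C. Now: state=C, head=-2, tape[-3..1]=00110 (head:  ^)
Step 3: in state C at pos -2, read 0 -> (C,0)->write 1,move R,goto H. Now: state=H, head=-1, tape[-3..1]=01110 (head:   ^)
Head positions at steps 0..3: starting at 0, distinct positions visited = {-2, -1, 0} -> 3 position(s)

Answer: 3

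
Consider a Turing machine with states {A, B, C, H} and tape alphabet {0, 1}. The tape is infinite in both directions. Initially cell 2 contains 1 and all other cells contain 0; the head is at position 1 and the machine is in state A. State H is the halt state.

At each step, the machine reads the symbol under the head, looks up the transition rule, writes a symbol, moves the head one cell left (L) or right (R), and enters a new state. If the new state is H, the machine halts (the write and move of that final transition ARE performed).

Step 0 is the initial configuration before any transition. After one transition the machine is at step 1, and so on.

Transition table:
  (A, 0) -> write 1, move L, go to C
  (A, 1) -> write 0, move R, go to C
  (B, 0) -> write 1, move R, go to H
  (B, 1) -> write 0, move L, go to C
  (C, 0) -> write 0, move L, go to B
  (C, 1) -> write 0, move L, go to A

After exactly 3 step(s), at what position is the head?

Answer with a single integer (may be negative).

Answer: 0

Derivation:
Step 1: in state A at pos 1, read 0 -> (A,0)->write 1,move L,goto C. Now: state=C, head=0, tape[-1..3]=00110 (head:  ^)
Step 2: in state C at pos 0, read 0 -> (C,0)->write 0,move L,goto B. Now: state=B, head=-1, tape[-2..3]=000110 (head:  ^)
Step 3: in state B at pos -1, read 0 -> (B,0)->write 1,move R,goto H. Now: state=H, head=0, tape[-2..3]=010110 (head:   ^)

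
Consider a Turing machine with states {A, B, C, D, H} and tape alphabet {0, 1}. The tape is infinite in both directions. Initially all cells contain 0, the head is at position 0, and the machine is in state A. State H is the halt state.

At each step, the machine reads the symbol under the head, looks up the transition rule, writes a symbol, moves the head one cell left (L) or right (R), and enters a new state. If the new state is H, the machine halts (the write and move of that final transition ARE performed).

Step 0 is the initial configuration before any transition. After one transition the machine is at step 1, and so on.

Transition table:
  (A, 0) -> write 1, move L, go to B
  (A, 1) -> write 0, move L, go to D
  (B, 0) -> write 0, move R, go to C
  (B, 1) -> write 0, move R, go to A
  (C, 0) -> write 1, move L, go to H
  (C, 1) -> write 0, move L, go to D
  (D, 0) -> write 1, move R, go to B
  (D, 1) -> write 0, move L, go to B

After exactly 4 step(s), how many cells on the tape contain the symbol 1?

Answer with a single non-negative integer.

Step 1: in state A at pos 0, read 0 -> (A,0)->write 1,move L,goto B. Now: state=B, head=-1, tape[-2..1]=0010 (head:  ^)
Step 2: in state B at pos -1, read 0 -> (B,0)->write 0,move R,goto C. Now: state=C, head=0, tape[-2..1]=0010 (head:   ^)
Step 3: in state C at pos 0, read 1 -> (C,1)->write 0,move L,goto D. Now: state=D, head=-1, tape[-2..1]=0000 (head:  ^)
Step 4: in state D at pos -1, read 0 -> (D,0)->write 1,move R,goto B. Now: state=B, head=0, tape[-2..1]=0100 (head:   ^)
Cells containing 1 after step 4: {-1} -> 1 cell(s)

Answer: 1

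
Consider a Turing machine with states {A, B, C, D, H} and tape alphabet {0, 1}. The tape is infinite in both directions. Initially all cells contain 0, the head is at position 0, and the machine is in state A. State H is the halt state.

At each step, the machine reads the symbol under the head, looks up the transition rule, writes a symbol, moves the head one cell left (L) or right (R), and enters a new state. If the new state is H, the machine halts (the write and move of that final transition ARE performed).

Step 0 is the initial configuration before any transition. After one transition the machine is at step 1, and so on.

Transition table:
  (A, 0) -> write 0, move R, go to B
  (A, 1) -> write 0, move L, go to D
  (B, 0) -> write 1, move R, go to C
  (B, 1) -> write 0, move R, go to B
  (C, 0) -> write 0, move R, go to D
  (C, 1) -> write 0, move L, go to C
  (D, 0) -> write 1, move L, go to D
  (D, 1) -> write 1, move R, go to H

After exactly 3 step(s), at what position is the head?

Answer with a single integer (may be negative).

Answer: 3

Derivation:
Step 1: in state A at pos 0, read 0 -> (A,0)->write 0,move R,goto B. Now: state=B, head=1, tape[-1..2]=0000 (head:   ^)
Step 2: in state B at pos 1, read 0 -> (B,0)->write 1,move R,goto C. Now: state=C, head=2, tape[-1..3]=00100 (head:    ^)
Step 3: in state C at pos 2, read 0 -> (C,0)->write 0,move R,goto D. Now: state=D, head=3, tape[-1..4]=001000 (head:     ^)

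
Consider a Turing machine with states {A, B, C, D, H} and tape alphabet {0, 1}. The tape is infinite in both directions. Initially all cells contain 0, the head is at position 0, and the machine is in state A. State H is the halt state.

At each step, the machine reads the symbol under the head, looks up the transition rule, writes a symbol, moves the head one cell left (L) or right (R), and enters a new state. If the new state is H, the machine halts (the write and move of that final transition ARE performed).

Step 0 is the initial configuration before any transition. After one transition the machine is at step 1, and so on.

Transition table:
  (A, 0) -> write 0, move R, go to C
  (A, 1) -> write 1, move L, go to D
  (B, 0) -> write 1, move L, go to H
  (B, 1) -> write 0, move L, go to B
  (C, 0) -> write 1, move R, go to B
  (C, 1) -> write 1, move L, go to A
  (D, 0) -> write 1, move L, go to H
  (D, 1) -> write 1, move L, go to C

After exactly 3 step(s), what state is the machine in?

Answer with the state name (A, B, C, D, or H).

Answer: H

Derivation:
Step 1: in state A at pos 0, read 0 -> (A,0)->write 0,move R,goto C. Now: state=C, head=1, tape[-1..2]=0000 (head:   ^)
Step 2: in state C at pos 1, read 0 -> (C,0)->write 1,move R,goto B. Now: state=B, head=2, tape[-1..3]=00100 (head:    ^)
Step 3: in state B at pos 2, read 0 -> (B,0)->write 1,move L,goto H. Now: state=H, head=1, tape[-1..3]=00110 (head:   ^)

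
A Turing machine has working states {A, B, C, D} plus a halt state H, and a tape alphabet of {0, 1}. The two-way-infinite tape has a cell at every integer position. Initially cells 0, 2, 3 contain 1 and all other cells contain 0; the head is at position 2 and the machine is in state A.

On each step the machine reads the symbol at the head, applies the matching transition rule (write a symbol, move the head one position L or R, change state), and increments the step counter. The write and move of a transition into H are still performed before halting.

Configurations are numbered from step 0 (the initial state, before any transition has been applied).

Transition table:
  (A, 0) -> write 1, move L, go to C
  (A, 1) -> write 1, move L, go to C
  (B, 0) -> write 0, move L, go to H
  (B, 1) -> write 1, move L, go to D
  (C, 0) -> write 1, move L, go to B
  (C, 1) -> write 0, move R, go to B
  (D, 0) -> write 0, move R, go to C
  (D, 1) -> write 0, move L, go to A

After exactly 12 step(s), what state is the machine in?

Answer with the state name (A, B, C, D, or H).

Answer: D

Derivation:
Step 1: in state A at pos 2, read 1 -> (A,1)->write 1,move L,goto C. Now: state=C, head=1, tape[-1..4]=010110 (head:   ^)
Step 2: in state C at pos 1, read 0 -> (C,0)->write 1,move L,goto B. Now: state=B, head=0, tape[-1..4]=011110 (head:  ^)
Step 3: in state B at pos 0, read 1 -> (B,1)->write 1,move L,goto D. Now: state=D, head=-1, tape[-2..4]=0011110 (head:  ^)
Step 4: in state D at pos -1, read 0 -> (D,0)->write 0,move R,goto C. Now: state=C, head=0, tape[-2..4]=0011110 (head:   ^)
Step 5: in state C at pos 0, read 1 -> (C,1)->write 0,move R,goto B. Now: state=B, head=1, tape[-2..4]=0001110 (head:    ^)
Step 6: in state B at pos 1, read 1 -> (B,1)->write 1,move L,goto D. Now: state=D, head=0, tape[-2..4]=0001110 (head:   ^)
Step 7: in state D at pos 0, read 0 -> (D,0)->write 0,move R,goto C. Now: state=C, head=1, tape[-2..4]=0001110 (head:    ^)
Step 8: in state C at pos 1, read 1 -> (C,1)->write 0,move R,goto B. Now: state=B, head=2, tape[-2..4]=0000110 (head:     ^)
Step 9: in state B at pos 2, read 1 -> (B,1)->write 1,move L,goto D. Now: state=D, head=1, tape[-2..4]=0000110 (head:    ^)
Step 10: in state D at pos 1, read 0 -> (D,0)->write 0,move R,goto C. Now: state=C, head=2, tape[-2..4]=0000110 (head:     ^)
Step 11: in state C at pos 2, read 1 -> (C,1)->write 0,move R,goto B. Now: state=B, head=3, tape[-2..4]=0000010 (head:      ^)
Step 12: in state B at pos 3, read 1 -> (B,1)->write 1,move L,goto D. Now: state=D, head=2, tape[-2..4]=0000010 (head:     ^)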